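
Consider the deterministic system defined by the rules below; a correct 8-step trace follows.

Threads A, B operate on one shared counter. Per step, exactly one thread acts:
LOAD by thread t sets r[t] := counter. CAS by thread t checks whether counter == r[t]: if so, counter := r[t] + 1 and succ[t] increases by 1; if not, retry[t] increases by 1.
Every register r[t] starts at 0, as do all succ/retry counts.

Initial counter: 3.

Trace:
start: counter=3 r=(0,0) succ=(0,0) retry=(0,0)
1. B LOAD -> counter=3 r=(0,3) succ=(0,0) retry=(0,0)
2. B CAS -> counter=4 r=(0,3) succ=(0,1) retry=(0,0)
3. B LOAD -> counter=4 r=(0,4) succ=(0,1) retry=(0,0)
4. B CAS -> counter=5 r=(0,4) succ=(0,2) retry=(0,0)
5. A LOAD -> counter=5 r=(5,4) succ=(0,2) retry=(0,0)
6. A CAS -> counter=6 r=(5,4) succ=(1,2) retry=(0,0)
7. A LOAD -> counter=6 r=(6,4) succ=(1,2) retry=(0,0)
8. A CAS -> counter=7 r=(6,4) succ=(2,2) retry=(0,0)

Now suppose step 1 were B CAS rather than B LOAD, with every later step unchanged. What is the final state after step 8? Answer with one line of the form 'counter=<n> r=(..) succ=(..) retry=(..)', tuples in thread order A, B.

counter=6 r=(5,3) succ=(2,1) retry=(0,2)

(re-executing from step 1 with the substitution; state before step 1: counter=3 r=(0,0) succ=(0,0) retry=(0,0))
1. B CAS -> counter=3 r=(0,0) succ=(0,0) retry=(0,1)
2. B CAS -> counter=3 r=(0,0) succ=(0,0) retry=(0,2)
3. B LOAD -> counter=3 r=(0,3) succ=(0,0) retry=(0,2)
4. B CAS -> counter=4 r=(0,3) succ=(0,1) retry=(0,2)
5. A LOAD -> counter=4 r=(4,3) succ=(0,1) retry=(0,2)
6. A CAS -> counter=5 r=(4,3) succ=(1,1) retry=(0,2)
7. A LOAD -> counter=5 r=(5,3) succ=(1,1) retry=(0,2)
8. A CAS -> counter=6 r=(5,3) succ=(2,1) retry=(0,2)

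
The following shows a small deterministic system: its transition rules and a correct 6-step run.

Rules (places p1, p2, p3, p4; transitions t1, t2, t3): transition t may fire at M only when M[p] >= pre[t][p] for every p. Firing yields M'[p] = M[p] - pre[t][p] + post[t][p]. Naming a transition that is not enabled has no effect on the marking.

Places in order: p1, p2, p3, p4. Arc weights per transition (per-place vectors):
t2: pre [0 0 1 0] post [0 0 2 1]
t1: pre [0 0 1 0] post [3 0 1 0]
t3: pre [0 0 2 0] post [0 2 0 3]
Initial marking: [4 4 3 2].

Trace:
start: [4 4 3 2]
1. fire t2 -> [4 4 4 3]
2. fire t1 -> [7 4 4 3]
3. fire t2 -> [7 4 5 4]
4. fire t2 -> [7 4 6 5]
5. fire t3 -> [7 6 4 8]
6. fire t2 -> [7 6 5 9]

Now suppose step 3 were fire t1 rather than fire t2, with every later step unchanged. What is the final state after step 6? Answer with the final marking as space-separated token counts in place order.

10 6 4 8

(re-executing from step 3 with the substitution; state before step 3: [7 4 4 3])
3. fire t1 -> [10 4 4 3]
4. fire t2 -> [10 4 5 4]
5. fire t3 -> [10 6 3 7]
6. fire t2 -> [10 6 4 8]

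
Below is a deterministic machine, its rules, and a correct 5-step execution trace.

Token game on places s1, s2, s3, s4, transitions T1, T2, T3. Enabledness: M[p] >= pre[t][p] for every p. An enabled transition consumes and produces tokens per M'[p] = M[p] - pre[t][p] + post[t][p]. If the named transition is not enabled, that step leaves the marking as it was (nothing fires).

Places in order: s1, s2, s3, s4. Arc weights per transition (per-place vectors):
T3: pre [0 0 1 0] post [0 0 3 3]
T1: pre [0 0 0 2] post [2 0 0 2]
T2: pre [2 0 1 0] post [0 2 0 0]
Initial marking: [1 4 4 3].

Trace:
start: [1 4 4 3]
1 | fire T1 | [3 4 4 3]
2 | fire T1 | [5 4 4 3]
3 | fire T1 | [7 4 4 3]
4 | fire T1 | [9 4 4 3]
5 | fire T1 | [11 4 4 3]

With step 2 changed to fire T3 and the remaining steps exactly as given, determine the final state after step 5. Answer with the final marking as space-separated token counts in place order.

9 4 6 6

(re-executing from step 2 with the substitution; state before step 2: [3 4 4 3])
2 | fire T3 | [3 4 6 6]
3 | fire T1 | [5 4 6 6]
4 | fire T1 | [7 4 6 6]
5 | fire T1 | [9 4 6 6]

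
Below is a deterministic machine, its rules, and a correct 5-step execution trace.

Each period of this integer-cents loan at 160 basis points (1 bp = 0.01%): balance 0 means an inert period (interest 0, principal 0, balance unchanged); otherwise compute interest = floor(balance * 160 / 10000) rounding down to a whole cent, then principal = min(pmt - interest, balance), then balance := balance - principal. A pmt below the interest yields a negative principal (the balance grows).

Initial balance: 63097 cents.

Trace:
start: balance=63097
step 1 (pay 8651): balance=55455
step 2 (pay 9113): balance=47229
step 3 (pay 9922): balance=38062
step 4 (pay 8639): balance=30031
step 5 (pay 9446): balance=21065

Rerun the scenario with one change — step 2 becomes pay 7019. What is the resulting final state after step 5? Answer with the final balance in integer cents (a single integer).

23263

(re-executing from step 2 with the substitution; state before step 2: balance=55455)
step 2 (pay 7019): balance=49323
step 3 (pay 9922): balance=40190
step 4 (pay 8639): balance=32194
step 5 (pay 9446): balance=23263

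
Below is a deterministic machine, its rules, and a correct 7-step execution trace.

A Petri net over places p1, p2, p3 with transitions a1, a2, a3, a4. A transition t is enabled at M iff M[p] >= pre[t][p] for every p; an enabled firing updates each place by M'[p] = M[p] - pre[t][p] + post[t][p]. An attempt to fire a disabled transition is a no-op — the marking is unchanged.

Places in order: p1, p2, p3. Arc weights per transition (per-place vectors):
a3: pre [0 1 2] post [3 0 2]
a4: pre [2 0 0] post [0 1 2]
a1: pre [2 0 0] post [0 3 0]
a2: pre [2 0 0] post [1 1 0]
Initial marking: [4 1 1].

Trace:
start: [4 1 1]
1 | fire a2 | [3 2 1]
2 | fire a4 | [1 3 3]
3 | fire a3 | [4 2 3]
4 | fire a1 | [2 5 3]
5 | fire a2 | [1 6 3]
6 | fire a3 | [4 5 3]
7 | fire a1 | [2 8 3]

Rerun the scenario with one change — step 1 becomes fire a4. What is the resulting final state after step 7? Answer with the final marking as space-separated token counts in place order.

2 7 5

(re-executing from step 1 with the substitution; state before step 1: [4 1 1])
1 | fire a4 | [2 2 3]
2 | fire a4 | [0 3 5]
3 | fire a3 | [3 2 5]
4 | fire a1 | [1 5 5]
5 | fire a2 | [1 5 5]
6 | fire a3 | [4 4 5]
7 | fire a1 | [2 7 5]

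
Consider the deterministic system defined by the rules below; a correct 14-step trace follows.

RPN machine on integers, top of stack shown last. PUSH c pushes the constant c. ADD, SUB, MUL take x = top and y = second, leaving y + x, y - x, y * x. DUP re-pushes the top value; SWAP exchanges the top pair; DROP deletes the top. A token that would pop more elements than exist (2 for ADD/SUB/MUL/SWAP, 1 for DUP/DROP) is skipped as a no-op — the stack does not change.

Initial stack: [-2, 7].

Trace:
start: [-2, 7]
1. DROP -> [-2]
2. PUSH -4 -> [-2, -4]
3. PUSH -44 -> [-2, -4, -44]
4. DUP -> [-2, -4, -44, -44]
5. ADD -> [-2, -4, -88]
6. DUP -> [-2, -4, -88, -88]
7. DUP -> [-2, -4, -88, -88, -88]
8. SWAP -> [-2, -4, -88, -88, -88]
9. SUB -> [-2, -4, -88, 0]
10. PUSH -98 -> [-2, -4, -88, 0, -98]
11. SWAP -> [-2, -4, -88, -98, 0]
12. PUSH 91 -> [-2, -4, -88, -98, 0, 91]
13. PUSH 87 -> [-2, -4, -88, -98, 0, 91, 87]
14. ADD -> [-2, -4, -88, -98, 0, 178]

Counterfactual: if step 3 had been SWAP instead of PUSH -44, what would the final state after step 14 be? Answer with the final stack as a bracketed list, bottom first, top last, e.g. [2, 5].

(re-executing from step 3 with the substitution; state before step 3: [-2, -4])
3. SWAP -> [-4, -2]
4. DUP -> [-4, -2, -2]
5. ADD -> [-4, -4]
6. DUP -> [-4, -4, -4]
7. DUP -> [-4, -4, -4, -4]
8. SWAP -> [-4, -4, -4, -4]
9. SUB -> [-4, -4, 0]
10. PUSH -98 -> [-4, -4, 0, -98]
11. SWAP -> [-4, -4, -98, 0]
12. PUSH 91 -> [-4, -4, -98, 0, 91]
13. PUSH 87 -> [-4, -4, -98, 0, 91, 87]
14. ADD -> [-4, -4, -98, 0, 178]

[-4, -4, -98, 0, 178]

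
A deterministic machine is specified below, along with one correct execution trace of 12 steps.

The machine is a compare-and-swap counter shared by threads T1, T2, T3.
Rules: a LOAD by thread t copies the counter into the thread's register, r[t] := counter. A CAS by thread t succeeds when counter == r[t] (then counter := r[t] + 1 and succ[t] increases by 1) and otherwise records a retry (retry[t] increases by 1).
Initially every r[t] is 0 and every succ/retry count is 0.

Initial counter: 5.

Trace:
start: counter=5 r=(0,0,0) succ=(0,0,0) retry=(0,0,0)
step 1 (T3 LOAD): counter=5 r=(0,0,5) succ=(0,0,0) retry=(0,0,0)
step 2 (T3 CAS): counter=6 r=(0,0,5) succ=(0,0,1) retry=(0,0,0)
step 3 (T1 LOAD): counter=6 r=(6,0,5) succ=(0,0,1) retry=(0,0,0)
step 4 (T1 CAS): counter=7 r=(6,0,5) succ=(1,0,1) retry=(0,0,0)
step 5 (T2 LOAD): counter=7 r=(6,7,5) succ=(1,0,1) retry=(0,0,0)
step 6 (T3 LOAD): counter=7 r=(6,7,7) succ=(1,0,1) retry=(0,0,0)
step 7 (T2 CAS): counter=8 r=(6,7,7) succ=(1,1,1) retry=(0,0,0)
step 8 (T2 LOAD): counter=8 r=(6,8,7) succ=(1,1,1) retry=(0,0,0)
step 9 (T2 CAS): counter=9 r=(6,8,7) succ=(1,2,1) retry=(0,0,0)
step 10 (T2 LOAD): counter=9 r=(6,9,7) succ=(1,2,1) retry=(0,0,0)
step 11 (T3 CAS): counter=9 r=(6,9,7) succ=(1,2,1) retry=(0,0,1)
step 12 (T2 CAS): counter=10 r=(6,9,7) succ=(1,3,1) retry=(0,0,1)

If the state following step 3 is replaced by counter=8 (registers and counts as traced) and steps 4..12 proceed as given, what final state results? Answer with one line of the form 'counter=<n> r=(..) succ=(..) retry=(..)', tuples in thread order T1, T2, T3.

counter=11 r=(6,10,8) succ=(0,3,1) retry=(1,0,1)

state after step 3 := counter=8 r=(6,0,5) succ=(0,0,1) retry=(0,0,0)
step 4 (T1 CAS): counter=8 r=(6,0,5) succ=(0,0,1) retry=(1,0,0)
step 5 (T2 LOAD): counter=8 r=(6,8,5) succ=(0,0,1) retry=(1,0,0)
step 6 (T3 LOAD): counter=8 r=(6,8,8) succ=(0,0,1) retry=(1,0,0)
step 7 (T2 CAS): counter=9 r=(6,8,8) succ=(0,1,1) retry=(1,0,0)
step 8 (T2 LOAD): counter=9 r=(6,9,8) succ=(0,1,1) retry=(1,0,0)
step 9 (T2 CAS): counter=10 r=(6,9,8) succ=(0,2,1) retry=(1,0,0)
step 10 (T2 LOAD): counter=10 r=(6,10,8) succ=(0,2,1) retry=(1,0,0)
step 11 (T3 CAS): counter=10 r=(6,10,8) succ=(0,2,1) retry=(1,0,1)
step 12 (T2 CAS): counter=11 r=(6,10,8) succ=(0,3,1) retry=(1,0,1)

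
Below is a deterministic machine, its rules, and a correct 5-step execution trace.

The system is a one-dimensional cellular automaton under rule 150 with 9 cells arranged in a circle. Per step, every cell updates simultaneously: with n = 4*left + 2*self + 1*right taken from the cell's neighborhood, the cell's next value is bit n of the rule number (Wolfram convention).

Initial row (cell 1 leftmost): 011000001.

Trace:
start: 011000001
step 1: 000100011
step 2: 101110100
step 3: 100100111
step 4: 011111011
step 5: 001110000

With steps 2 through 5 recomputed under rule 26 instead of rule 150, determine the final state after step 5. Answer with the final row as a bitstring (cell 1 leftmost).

000010001

(re-executing steps 2..5 under rule 26; state before step 2: 000100011)
step 2: 101010110
step 3: 000000100
step 4: 000001010
step 5: 000010001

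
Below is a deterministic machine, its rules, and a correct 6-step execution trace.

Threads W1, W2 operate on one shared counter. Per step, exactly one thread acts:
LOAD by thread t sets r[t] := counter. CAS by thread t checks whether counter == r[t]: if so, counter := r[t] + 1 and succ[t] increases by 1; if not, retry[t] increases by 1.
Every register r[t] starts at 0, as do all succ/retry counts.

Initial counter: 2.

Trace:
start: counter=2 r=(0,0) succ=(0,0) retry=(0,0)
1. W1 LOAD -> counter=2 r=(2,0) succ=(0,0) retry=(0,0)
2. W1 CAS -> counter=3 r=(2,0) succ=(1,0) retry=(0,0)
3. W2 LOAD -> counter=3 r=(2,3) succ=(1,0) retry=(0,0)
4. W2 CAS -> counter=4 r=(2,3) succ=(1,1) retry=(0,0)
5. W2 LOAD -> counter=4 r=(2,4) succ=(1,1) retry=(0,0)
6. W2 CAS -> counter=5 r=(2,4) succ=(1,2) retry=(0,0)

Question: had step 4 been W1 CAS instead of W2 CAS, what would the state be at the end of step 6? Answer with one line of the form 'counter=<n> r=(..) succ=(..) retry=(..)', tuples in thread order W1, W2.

counter=4 r=(2,3) succ=(1,1) retry=(1,0)

(re-executing from step 4 with the substitution; state before step 4: counter=3 r=(2,3) succ=(1,0) retry=(0,0))
4. W1 CAS -> counter=3 r=(2,3) succ=(1,0) retry=(1,0)
5. W2 LOAD -> counter=3 r=(2,3) succ=(1,0) retry=(1,0)
6. W2 CAS -> counter=4 r=(2,3) succ=(1,1) retry=(1,0)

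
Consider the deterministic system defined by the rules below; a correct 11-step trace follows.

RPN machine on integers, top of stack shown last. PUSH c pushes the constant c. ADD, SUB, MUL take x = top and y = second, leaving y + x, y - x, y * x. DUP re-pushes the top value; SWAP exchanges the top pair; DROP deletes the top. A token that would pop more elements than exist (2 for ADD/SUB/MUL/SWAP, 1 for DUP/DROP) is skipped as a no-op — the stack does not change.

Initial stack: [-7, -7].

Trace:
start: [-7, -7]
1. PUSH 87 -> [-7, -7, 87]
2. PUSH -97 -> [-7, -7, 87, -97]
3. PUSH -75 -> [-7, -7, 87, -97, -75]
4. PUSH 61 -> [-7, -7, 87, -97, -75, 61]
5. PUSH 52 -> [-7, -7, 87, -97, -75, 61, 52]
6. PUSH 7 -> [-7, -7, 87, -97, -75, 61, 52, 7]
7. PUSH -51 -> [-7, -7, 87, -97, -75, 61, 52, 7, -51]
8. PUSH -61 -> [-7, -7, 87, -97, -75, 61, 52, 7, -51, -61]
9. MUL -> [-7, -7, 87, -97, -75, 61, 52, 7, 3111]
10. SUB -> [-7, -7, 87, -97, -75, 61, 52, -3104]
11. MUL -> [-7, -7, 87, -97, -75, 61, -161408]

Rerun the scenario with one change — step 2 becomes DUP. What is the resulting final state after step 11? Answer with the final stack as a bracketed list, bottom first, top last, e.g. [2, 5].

[-7, -7, 87, 87, -75, 61, -161408]

(re-executing from step 2 with the substitution; state before step 2: [-7, -7, 87])
2. DUP -> [-7, -7, 87, 87]
3. PUSH -75 -> [-7, -7, 87, 87, -75]
4. PUSH 61 -> [-7, -7, 87, 87, -75, 61]
5. PUSH 52 -> [-7, -7, 87, 87, -75, 61, 52]
6. PUSH 7 -> [-7, -7, 87, 87, -75, 61, 52, 7]
7. PUSH -51 -> [-7, -7, 87, 87, -75, 61, 52, 7, -51]
8. PUSH -61 -> [-7, -7, 87, 87, -75, 61, 52, 7, -51, -61]
9. MUL -> [-7, -7, 87, 87, -75, 61, 52, 7, 3111]
10. SUB -> [-7, -7, 87, 87, -75, 61, 52, -3104]
11. MUL -> [-7, -7, 87, 87, -75, 61, -161408]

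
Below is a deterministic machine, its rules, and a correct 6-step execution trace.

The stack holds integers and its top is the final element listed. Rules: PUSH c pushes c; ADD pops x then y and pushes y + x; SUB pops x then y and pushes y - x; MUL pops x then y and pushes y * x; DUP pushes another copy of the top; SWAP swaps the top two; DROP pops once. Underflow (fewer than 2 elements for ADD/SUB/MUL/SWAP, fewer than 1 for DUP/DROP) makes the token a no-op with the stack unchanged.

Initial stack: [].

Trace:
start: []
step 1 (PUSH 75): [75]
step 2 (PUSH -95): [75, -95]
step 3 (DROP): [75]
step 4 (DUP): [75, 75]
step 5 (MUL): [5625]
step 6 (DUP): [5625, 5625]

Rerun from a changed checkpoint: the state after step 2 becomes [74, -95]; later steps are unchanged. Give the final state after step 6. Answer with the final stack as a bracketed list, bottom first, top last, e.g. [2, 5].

state after step 2 := [74, -95]
step 3 (DROP): [74]
step 4 (DUP): [74, 74]
step 5 (MUL): [5476]
step 6 (DUP): [5476, 5476]

[5476, 5476]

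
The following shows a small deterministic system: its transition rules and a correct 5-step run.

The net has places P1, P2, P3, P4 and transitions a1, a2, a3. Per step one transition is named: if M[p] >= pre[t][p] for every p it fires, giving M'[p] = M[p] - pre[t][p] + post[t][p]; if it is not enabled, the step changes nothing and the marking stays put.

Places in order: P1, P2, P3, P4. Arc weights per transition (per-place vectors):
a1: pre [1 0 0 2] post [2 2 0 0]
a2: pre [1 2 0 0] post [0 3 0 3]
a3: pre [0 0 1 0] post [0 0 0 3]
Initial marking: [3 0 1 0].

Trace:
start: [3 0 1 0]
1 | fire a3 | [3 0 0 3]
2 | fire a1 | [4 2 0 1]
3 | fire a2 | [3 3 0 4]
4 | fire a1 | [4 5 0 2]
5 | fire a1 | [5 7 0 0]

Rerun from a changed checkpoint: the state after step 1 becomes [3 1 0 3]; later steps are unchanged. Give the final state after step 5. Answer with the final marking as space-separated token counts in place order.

state after step 1 := [3 1 0 3]
2 | fire a1 | [4 3 0 1]
3 | fire a2 | [3 4 0 4]
4 | fire a1 | [4 6 0 2]
5 | fire a1 | [5 8 0 0]

5 8 0 0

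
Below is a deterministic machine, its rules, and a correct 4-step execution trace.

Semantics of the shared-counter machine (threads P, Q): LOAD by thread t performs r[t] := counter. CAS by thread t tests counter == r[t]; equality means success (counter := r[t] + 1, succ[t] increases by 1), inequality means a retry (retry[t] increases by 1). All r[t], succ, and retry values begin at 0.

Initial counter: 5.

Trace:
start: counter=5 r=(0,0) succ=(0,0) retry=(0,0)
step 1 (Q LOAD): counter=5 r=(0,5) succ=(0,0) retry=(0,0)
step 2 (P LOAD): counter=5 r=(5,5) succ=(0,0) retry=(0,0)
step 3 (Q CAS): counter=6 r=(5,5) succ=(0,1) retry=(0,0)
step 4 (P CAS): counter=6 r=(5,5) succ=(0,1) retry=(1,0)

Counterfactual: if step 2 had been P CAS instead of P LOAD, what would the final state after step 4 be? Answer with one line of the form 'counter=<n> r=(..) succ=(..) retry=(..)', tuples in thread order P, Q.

(re-executing from step 2 with the substitution; state before step 2: counter=5 r=(0,5) succ=(0,0) retry=(0,0))
step 2 (P CAS): counter=5 r=(0,5) succ=(0,0) retry=(1,0)
step 3 (Q CAS): counter=6 r=(0,5) succ=(0,1) retry=(1,0)
step 4 (P CAS): counter=6 r=(0,5) succ=(0,1) retry=(2,0)

counter=6 r=(0,5) succ=(0,1) retry=(2,0)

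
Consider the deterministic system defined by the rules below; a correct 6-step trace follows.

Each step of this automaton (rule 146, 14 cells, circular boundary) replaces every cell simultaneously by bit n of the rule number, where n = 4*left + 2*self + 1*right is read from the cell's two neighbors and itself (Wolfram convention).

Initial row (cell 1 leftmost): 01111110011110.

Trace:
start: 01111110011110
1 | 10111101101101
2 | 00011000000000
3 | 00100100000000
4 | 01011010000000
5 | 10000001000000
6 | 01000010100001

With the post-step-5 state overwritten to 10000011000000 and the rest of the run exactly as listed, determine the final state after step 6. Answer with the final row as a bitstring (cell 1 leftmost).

01000100100001

state after step 5 := 10000011000000
6 | 01000100100001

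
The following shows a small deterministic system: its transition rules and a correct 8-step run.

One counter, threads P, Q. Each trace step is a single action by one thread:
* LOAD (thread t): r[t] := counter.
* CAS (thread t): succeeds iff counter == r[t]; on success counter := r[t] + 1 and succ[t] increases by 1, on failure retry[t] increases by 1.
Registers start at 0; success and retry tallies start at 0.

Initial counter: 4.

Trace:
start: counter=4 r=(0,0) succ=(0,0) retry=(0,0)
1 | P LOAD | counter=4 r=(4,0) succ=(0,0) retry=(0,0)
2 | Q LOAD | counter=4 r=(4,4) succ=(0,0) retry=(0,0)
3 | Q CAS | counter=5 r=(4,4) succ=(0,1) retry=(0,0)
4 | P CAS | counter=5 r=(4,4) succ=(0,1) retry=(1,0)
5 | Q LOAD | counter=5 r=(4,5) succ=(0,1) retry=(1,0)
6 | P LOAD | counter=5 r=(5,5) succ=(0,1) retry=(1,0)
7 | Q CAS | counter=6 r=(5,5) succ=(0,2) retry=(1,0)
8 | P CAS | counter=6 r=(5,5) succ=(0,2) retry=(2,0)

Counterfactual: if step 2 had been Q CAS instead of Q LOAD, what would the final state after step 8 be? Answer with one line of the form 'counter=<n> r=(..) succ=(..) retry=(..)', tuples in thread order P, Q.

(re-executing from step 2 with the substitution; state before step 2: counter=4 r=(4,0) succ=(0,0) retry=(0,0))
2 | Q CAS | counter=4 r=(4,0) succ=(0,0) retry=(0,1)
3 | Q CAS | counter=4 r=(4,0) succ=(0,0) retry=(0,2)
4 | P CAS | counter=5 r=(4,0) succ=(1,0) retry=(0,2)
5 | Q LOAD | counter=5 r=(4,5) succ=(1,0) retry=(0,2)
6 | P LOAD | counter=5 r=(5,5) succ=(1,0) retry=(0,2)
7 | Q CAS | counter=6 r=(5,5) succ=(1,1) retry=(0,2)
8 | P CAS | counter=6 r=(5,5) succ=(1,1) retry=(1,2)

counter=6 r=(5,5) succ=(1,1) retry=(1,2)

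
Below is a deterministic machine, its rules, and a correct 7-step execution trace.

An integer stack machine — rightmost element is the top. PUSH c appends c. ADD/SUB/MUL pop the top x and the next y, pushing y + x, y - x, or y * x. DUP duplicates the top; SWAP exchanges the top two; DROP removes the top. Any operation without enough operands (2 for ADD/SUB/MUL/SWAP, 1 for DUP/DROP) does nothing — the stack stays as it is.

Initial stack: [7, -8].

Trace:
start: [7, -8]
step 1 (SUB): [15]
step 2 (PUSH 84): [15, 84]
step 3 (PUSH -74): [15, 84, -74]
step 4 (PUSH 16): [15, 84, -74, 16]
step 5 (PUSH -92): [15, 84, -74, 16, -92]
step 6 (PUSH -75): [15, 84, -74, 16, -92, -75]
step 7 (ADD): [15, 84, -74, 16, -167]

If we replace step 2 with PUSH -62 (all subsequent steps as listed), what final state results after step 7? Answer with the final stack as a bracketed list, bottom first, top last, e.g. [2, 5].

(re-executing from step 2 with the substitution; state before step 2: [15])
step 2 (PUSH -62): [15, -62]
step 3 (PUSH -74): [15, -62, -74]
step 4 (PUSH 16): [15, -62, -74, 16]
step 5 (PUSH -92): [15, -62, -74, 16, -92]
step 6 (PUSH -75): [15, -62, -74, 16, -92, -75]
step 7 (ADD): [15, -62, -74, 16, -167]

[15, -62, -74, 16, -167]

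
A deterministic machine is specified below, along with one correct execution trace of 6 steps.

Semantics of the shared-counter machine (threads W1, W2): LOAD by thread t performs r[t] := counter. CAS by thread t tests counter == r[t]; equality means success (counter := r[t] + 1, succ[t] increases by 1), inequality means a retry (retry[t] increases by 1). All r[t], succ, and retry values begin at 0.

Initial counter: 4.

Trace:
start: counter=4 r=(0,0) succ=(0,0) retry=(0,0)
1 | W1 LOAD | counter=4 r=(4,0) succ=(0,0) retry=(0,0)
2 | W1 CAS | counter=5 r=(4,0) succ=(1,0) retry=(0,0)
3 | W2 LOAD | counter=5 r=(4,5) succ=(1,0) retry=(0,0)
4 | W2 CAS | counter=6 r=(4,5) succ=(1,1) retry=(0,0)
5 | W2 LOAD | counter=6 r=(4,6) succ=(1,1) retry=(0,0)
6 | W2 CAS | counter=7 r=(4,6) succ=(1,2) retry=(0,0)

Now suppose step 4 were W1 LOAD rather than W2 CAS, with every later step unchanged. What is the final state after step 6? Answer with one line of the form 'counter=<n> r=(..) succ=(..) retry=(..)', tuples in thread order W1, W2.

counter=6 r=(5,5) succ=(1,1) retry=(0,0)

(re-executing from step 4 with the substitution; state before step 4: counter=5 r=(4,5) succ=(1,0) retry=(0,0))
4 | W1 LOAD | counter=5 r=(5,5) succ=(1,0) retry=(0,0)
5 | W2 LOAD | counter=5 r=(5,5) succ=(1,0) retry=(0,0)
6 | W2 CAS | counter=6 r=(5,5) succ=(1,1) retry=(0,0)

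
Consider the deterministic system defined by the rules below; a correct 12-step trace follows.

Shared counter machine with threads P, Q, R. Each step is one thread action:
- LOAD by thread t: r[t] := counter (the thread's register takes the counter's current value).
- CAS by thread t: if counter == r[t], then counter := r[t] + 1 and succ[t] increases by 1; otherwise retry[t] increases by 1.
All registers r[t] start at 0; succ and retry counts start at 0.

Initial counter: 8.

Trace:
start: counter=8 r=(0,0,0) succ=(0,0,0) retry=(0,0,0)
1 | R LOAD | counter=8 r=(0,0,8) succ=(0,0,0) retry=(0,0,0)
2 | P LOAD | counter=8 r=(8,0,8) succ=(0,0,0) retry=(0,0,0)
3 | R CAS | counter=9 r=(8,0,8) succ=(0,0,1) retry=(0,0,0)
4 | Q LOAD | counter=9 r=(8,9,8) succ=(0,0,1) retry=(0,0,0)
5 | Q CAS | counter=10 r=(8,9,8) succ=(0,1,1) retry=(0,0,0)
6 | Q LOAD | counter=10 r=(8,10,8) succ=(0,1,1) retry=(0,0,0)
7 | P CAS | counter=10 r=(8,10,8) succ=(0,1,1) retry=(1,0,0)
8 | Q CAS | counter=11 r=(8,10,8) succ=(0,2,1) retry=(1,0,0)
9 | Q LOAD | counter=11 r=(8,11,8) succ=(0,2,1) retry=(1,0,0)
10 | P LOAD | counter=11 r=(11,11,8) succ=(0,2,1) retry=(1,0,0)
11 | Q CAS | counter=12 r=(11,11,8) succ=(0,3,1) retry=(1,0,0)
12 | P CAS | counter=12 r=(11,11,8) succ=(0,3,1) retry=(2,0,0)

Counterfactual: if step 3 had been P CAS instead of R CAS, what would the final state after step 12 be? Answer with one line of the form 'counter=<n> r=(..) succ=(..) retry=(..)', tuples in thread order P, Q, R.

counter=12 r=(11,11,8) succ=(1,3,0) retry=(2,0,0)

(re-executing from step 3 with the substitution; state before step 3: counter=8 r=(8,0,8) succ=(0,0,0) retry=(0,0,0))
3 | P CAS | counter=9 r=(8,0,8) succ=(1,0,0) retry=(0,0,0)
4 | Q LOAD | counter=9 r=(8,9,8) succ=(1,0,0) retry=(0,0,0)
5 | Q CAS | counter=10 r=(8,9,8) succ=(1,1,0) retry=(0,0,0)
6 | Q LOAD | counter=10 r=(8,10,8) succ=(1,1,0) retry=(0,0,0)
7 | P CAS | counter=10 r=(8,10,8) succ=(1,1,0) retry=(1,0,0)
8 | Q CAS | counter=11 r=(8,10,8) succ=(1,2,0) retry=(1,0,0)
9 | Q LOAD | counter=11 r=(8,11,8) succ=(1,2,0) retry=(1,0,0)
10 | P LOAD | counter=11 r=(11,11,8) succ=(1,2,0) retry=(1,0,0)
11 | Q CAS | counter=12 r=(11,11,8) succ=(1,3,0) retry=(1,0,0)
12 | P CAS | counter=12 r=(11,11,8) succ=(1,3,0) retry=(2,0,0)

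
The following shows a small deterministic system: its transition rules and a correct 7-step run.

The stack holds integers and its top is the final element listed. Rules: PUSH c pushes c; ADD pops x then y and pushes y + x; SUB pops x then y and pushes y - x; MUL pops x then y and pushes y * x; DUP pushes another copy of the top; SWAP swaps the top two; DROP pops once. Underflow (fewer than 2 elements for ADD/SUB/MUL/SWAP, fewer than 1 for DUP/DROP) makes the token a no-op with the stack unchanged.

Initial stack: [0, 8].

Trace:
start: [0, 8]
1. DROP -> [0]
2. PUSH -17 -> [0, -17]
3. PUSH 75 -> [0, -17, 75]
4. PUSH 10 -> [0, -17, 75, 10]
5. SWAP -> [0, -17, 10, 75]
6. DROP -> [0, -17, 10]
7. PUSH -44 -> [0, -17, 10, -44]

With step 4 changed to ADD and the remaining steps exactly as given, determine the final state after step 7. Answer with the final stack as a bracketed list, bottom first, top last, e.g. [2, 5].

[58, -44]

(re-executing from step 4 with the substitution; state before step 4: [0, -17, 75])
4. ADD -> [0, 58]
5. SWAP -> [58, 0]
6. DROP -> [58]
7. PUSH -44 -> [58, -44]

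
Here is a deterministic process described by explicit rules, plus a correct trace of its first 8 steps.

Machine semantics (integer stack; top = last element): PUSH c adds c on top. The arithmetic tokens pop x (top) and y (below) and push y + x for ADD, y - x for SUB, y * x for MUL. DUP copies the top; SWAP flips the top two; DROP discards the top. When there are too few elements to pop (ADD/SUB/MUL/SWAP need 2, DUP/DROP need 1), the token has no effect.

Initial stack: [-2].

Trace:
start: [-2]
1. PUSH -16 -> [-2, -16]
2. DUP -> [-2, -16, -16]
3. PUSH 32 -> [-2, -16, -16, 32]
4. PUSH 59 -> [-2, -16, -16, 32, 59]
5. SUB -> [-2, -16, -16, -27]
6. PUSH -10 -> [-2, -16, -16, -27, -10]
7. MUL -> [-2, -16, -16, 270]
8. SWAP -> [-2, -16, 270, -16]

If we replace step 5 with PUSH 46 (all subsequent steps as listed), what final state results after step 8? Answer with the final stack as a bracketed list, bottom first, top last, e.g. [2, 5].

[-2, -16, -16, 32, -460, 59]

(re-executing from step 5 with the substitution; state before step 5: [-2, -16, -16, 32, 59])
5. PUSH 46 -> [-2, -16, -16, 32, 59, 46]
6. PUSH -10 -> [-2, -16, -16, 32, 59, 46, -10]
7. MUL -> [-2, -16, -16, 32, 59, -460]
8. SWAP -> [-2, -16, -16, 32, -460, 59]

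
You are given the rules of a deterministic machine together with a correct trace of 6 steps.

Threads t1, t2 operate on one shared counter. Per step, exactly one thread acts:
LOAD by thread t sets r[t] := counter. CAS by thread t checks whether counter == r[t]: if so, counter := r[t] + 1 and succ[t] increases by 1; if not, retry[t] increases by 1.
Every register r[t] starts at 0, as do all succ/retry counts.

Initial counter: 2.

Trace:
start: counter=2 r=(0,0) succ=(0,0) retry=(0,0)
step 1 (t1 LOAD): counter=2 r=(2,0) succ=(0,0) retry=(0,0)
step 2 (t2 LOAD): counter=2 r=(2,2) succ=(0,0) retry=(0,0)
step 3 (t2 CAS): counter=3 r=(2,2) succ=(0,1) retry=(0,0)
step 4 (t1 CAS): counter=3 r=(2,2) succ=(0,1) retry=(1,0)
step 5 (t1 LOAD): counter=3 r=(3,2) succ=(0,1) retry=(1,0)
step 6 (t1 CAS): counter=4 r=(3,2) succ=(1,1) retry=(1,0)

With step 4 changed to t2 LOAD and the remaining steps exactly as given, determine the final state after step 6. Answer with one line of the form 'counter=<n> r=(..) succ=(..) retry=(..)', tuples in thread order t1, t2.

(re-executing from step 4 with the substitution; state before step 4: counter=3 r=(2,2) succ=(0,1) retry=(0,0))
step 4 (t2 LOAD): counter=3 r=(2,3) succ=(0,1) retry=(0,0)
step 5 (t1 LOAD): counter=3 r=(3,3) succ=(0,1) retry=(0,0)
step 6 (t1 CAS): counter=4 r=(3,3) succ=(1,1) retry=(0,0)

counter=4 r=(3,3) succ=(1,1) retry=(0,0)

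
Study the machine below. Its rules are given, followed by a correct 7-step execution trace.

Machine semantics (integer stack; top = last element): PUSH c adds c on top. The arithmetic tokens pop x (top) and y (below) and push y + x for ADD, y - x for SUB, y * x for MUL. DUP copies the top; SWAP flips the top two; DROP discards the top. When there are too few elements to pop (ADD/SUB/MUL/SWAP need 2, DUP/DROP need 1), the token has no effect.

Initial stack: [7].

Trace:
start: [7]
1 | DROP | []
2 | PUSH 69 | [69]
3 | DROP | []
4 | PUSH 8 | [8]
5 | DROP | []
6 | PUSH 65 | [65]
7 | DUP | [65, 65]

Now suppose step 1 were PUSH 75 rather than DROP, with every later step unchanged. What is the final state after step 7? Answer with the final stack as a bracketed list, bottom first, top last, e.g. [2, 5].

(re-executing from step 1 with the substitution; state before step 1: [7])
1 | PUSH 75 | [7, 75]
2 | PUSH 69 | [7, 75, 69]
3 | DROP | [7, 75]
4 | PUSH 8 | [7, 75, 8]
5 | DROP | [7, 75]
6 | PUSH 65 | [7, 75, 65]
7 | DUP | [7, 75, 65, 65]

[7, 75, 65, 65]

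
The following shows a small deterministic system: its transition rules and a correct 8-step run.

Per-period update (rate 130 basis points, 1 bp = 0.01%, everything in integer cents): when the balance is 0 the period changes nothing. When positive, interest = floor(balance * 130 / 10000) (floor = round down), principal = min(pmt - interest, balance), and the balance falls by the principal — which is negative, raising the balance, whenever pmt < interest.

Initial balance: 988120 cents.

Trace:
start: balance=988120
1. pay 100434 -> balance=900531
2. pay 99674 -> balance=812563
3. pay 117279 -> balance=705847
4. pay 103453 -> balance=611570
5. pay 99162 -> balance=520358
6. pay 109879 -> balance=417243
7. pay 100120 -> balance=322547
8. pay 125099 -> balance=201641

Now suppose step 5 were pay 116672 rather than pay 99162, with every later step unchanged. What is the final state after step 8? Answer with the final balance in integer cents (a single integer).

(re-executing from step 5 with the substitution; state before step 5: balance=611570)
5. pay 116672 -> balance=502848
6. pay 109879 -> balance=399506
7. pay 100120 -> balance=304579
8. pay 125099 -> balance=183439

183439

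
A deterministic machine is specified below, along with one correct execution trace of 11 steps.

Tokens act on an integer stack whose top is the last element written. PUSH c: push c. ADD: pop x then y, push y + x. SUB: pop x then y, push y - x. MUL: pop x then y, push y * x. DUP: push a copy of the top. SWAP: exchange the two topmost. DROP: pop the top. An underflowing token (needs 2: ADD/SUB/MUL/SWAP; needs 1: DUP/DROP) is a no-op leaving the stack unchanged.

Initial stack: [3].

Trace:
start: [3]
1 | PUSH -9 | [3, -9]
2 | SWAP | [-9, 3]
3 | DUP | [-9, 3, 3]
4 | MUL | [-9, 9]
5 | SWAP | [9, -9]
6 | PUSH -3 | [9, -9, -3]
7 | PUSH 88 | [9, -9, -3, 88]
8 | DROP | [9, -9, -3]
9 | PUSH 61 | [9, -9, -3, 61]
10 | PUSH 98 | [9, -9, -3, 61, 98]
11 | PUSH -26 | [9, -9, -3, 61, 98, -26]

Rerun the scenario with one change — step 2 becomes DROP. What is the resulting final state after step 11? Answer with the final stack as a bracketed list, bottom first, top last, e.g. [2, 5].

[9, -3, 61, 98, -26]

(re-executing from step 2 with the substitution; state before step 2: [3, -9])
2 | DROP | [3]
3 | DUP | [3, 3]
4 | MUL | [9]
5 | SWAP | [9]
6 | PUSH -3 | [9, -3]
7 | PUSH 88 | [9, -3, 88]
8 | DROP | [9, -3]
9 | PUSH 61 | [9, -3, 61]
10 | PUSH 98 | [9, -3, 61, 98]
11 | PUSH -26 | [9, -3, 61, 98, -26]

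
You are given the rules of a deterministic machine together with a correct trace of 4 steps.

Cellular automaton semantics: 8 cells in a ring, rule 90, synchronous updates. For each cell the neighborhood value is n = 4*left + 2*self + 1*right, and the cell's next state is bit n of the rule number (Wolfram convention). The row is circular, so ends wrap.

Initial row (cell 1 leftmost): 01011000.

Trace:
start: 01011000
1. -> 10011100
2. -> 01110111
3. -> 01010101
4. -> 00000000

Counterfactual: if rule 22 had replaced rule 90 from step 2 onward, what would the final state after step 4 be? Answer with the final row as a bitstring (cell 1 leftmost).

(re-executing steps 2..4 under rule 22; state before step 2: 10011100)
2. -> 11100011
3. -> 00010100
4. -> 00110110

00110110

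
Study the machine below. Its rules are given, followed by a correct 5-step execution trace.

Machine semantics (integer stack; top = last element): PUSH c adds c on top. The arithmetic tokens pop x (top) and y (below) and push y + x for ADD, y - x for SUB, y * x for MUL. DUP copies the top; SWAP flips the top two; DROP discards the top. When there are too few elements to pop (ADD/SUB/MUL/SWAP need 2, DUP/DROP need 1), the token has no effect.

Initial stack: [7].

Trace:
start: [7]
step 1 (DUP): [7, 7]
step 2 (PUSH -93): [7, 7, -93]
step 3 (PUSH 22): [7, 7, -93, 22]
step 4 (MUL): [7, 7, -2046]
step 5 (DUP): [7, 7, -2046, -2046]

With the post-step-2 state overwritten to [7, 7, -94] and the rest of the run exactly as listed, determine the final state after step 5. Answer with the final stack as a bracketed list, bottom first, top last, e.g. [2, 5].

[7, 7, -2068, -2068]

state after step 2 := [7, 7, -94]
step 3 (PUSH 22): [7, 7, -94, 22]
step 4 (MUL): [7, 7, -2068]
step 5 (DUP): [7, 7, -2068, -2068]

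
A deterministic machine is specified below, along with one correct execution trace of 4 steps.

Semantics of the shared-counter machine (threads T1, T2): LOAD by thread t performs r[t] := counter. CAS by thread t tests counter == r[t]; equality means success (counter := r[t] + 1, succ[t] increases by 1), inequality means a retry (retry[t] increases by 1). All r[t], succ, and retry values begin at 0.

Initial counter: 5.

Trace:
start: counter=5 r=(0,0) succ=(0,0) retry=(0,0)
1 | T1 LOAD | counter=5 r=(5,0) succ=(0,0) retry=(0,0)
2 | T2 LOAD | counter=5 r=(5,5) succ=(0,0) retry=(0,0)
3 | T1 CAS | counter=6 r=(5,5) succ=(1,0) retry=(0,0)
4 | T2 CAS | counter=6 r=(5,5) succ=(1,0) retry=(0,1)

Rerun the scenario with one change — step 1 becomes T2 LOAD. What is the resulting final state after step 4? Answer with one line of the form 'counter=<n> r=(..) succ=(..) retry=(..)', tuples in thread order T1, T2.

(re-executing from step 1 with the substitution; state before step 1: counter=5 r=(0,0) succ=(0,0) retry=(0,0))
1 | T2 LOAD | counter=5 r=(0,5) succ=(0,0) retry=(0,0)
2 | T2 LOAD | counter=5 r=(0,5) succ=(0,0) retry=(0,0)
3 | T1 CAS | counter=5 r=(0,5) succ=(0,0) retry=(1,0)
4 | T2 CAS | counter=6 r=(0,5) succ=(0,1) retry=(1,0)

counter=6 r=(0,5) succ=(0,1) retry=(1,0)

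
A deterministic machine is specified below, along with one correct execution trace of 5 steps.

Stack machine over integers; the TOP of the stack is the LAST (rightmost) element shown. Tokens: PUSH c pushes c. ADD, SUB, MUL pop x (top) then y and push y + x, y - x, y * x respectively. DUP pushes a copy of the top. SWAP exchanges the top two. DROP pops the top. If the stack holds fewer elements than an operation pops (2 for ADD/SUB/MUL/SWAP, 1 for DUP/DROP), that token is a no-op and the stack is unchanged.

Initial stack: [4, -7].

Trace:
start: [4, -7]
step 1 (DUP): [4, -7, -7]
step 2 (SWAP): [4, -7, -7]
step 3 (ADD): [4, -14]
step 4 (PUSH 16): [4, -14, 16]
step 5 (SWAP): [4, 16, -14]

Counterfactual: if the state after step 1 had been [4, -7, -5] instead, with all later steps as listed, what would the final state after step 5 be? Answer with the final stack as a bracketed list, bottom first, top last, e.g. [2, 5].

state after step 1 := [4, -7, -5]
step 2 (SWAP): [4, -5, -7]
step 3 (ADD): [4, -12]
step 4 (PUSH 16): [4, -12, 16]
step 5 (SWAP): [4, 16, -12]

[4, 16, -12]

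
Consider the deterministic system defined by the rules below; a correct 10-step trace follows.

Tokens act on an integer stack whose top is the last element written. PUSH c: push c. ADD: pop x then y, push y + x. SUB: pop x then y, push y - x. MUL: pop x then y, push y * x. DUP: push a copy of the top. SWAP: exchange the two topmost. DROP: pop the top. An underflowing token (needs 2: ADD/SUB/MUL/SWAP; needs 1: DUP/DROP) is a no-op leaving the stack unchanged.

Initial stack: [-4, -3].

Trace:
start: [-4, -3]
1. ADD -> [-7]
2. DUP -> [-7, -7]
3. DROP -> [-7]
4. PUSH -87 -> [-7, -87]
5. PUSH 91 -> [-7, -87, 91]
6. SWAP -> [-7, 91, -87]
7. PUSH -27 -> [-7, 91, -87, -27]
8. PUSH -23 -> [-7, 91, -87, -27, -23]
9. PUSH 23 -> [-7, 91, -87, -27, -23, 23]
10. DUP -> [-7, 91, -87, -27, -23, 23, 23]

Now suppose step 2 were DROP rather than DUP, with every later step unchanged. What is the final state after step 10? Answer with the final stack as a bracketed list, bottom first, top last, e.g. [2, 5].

[91, -87, -27, -23, 23, 23]

(re-executing from step 2 with the substitution; state before step 2: [-7])
2. DROP -> []
3. DROP -> []
4. PUSH -87 -> [-87]
5. PUSH 91 -> [-87, 91]
6. SWAP -> [91, -87]
7. PUSH -27 -> [91, -87, -27]
8. PUSH -23 -> [91, -87, -27, -23]
9. PUSH 23 -> [91, -87, -27, -23, 23]
10. DUP -> [91, -87, -27, -23, 23, 23]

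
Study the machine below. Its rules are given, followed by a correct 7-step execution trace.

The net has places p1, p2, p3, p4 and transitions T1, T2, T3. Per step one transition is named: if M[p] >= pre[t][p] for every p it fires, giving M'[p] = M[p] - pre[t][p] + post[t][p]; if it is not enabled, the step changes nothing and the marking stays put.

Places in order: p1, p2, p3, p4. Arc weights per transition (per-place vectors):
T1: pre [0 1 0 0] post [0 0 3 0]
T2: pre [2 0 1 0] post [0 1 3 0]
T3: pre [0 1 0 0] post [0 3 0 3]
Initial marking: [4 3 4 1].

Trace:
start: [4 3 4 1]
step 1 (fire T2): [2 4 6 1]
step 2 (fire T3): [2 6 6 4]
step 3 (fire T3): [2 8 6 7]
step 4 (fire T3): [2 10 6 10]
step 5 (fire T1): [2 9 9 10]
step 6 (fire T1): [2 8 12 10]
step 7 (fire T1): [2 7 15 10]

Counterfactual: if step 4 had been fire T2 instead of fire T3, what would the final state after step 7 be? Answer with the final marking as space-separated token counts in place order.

(re-executing from step 4 with the substitution; state before step 4: [2 8 6 7])
step 4 (fire T2): [0 9 8 7]
step 5 (fire T1): [0 8 11 7]
step 6 (fire T1): [0 7 14 7]
step 7 (fire T1): [0 6 17 7]

0 6 17 7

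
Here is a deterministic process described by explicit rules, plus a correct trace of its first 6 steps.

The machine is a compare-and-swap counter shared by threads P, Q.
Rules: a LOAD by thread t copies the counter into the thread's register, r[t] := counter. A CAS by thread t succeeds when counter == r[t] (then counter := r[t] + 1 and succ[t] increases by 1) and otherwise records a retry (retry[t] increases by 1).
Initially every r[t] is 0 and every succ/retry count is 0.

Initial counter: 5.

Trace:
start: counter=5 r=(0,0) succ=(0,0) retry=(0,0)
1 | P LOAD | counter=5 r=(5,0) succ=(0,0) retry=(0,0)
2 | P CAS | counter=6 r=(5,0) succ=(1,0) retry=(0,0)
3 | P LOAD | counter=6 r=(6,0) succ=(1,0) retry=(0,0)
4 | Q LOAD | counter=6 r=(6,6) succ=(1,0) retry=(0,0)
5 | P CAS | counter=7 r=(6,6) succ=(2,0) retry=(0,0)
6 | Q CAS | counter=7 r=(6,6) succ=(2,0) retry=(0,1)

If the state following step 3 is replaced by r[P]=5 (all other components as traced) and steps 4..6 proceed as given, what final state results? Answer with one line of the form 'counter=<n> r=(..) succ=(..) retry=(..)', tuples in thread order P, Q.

counter=7 r=(5,6) succ=(1,1) retry=(1,0)

state after step 3 := counter=6 r=(5,0) succ=(1,0) retry=(0,0)
4 | Q LOAD | counter=6 r=(5,6) succ=(1,0) retry=(0,0)
5 | P CAS | counter=6 r=(5,6) succ=(1,0) retry=(1,0)
6 | Q CAS | counter=7 r=(5,6) succ=(1,1) retry=(1,0)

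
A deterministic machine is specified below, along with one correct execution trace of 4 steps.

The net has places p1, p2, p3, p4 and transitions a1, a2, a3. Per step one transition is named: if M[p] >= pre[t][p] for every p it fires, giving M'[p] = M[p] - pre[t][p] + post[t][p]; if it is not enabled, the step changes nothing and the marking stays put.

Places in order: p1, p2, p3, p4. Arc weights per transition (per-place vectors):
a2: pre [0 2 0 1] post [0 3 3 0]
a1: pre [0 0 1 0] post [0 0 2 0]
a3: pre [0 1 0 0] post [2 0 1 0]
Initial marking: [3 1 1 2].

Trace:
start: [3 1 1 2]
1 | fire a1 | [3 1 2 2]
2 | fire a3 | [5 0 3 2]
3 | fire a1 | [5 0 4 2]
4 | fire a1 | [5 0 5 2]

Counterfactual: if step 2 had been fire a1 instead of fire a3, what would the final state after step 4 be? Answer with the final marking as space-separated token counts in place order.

3 1 5 2

(re-executing from step 2 with the substitution; state before step 2: [3 1 2 2])
2 | fire a1 | [3 1 3 2]
3 | fire a1 | [3 1 4 2]
4 | fire a1 | [3 1 5 2]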